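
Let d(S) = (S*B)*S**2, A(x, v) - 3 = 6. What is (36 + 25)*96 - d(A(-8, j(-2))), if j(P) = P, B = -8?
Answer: 11688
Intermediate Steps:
A(x, v) = 9 (A(x, v) = 3 + 6 = 9)
d(S) = -8*S**3 (d(S) = (S*(-8))*S**2 = (-8*S)*S**2 = -8*S**3)
(36 + 25)*96 - d(A(-8, j(-2))) = (36 + 25)*96 - (-8)*9**3 = 61*96 - (-8)*729 = 5856 - 1*(-5832) = 5856 + 5832 = 11688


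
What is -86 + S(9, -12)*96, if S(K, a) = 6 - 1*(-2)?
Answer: 682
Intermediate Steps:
S(K, a) = 8 (S(K, a) = 6 + 2 = 8)
-86 + S(9, -12)*96 = -86 + 8*96 = -86 + 768 = 682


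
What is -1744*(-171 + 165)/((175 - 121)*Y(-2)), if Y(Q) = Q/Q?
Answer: 1744/9 ≈ 193.78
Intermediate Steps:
Y(Q) = 1
-1744*(-171 + 165)/((175 - 121)*Y(-2)) = -1744*(-171 + 165)/(175 - 121) = -1744/(1*(54/(-6))) = -1744/(1*(54*(-⅙))) = -1744/(1*(-9)) = -1744/(-9) = -1744*(-⅑) = 1744/9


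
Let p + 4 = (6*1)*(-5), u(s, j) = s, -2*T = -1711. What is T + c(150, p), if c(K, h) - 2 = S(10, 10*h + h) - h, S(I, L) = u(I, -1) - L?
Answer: 2551/2 ≈ 1275.5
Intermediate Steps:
T = 1711/2 (T = -1/2*(-1711) = 1711/2 ≈ 855.50)
p = -34 (p = -4 + (6*1)*(-5) = -4 + 6*(-5) = -4 - 30 = -34)
S(I, L) = I - L
c(K, h) = 12 - 12*h (c(K, h) = 2 + ((10 - (10*h + h)) - h) = 2 + ((10 - 11*h) - h) = 2 + (10 - 12*h) = 12 - 12*h)
T + c(150, p) = 1711/2 + (12 - 12*(-34)) = 1711/2 + (12 + 408) = 1711/2 + 420 = 2551/2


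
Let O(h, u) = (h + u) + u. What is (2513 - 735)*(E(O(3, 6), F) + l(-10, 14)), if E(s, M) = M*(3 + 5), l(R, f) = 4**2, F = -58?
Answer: -796544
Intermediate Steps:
l(R, f) = 16
O(h, u) = h + 2*u
E(s, M) = 8*M (E(s, M) = M*8 = 8*M)
(2513 - 735)*(E(O(3, 6), F) + l(-10, 14)) = (2513 - 735)*(8*(-58) + 16) = 1778*(-464 + 16) = 1778*(-448) = -796544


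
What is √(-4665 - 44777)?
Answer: I*√49442 ≈ 222.36*I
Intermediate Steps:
√(-4665 - 44777) = √(-49442) = I*√49442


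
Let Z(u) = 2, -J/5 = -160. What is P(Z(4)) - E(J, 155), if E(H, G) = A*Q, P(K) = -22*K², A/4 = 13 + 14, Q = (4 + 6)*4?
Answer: -4408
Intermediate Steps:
J = 800 (J = -5*(-160) = 800)
Q = 40 (Q = 10*4 = 40)
A = 108 (A = 4*(13 + 14) = 4*27 = 108)
E(H, G) = 4320 (E(H, G) = 108*40 = 4320)
P(Z(4)) - E(J, 155) = -22*2² - 1*4320 = -22*4 - 4320 = -88 - 4320 = -4408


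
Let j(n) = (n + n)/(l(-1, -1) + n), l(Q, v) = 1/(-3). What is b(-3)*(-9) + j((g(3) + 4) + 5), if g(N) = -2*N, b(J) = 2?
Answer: -63/4 ≈ -15.750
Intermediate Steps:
l(Q, v) = -⅓
j(n) = 2*n/(-⅓ + n) (j(n) = (n + n)/(-⅓ + n) = (2*n)/(-⅓ + n) = 2*n/(-⅓ + n))
b(-3)*(-9) + j((g(3) + 4) + 5) = 2*(-9) + 6*((-2*3 + 4) + 5)/(-1 + 3*((-2*3 + 4) + 5)) = -18 + 6*((-6 + 4) + 5)/(-1 + 3*((-6 + 4) + 5)) = -18 + 6*(-2 + 5)/(-1 + 3*(-2 + 5)) = -18 + 6*3/(-1 + 3*3) = -18 + 6*3/(-1 + 9) = -18 + 6*3/8 = -18 + 6*3*(⅛) = -18 + 9/4 = -63/4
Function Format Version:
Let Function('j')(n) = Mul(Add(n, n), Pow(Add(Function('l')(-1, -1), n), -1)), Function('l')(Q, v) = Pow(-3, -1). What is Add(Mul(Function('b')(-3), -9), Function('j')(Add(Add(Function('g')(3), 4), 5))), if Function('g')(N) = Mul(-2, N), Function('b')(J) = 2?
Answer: Rational(-63, 4) ≈ -15.750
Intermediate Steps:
Function('l')(Q, v) = Rational(-1, 3)
Function('j')(n) = Mul(2, n, Pow(Add(Rational(-1, 3), n), -1)) (Function('j')(n) = Mul(Add(n, n), Pow(Add(Rational(-1, 3), n), -1)) = Mul(Mul(2, n), Pow(Add(Rational(-1, 3), n), -1)) = Mul(2, n, Pow(Add(Rational(-1, 3), n), -1)))
Add(Mul(Function('b')(-3), -9), Function('j')(Add(Add(Function('g')(3), 4), 5))) = Add(Mul(2, -9), Mul(6, Add(Add(Mul(-2, 3), 4), 5), Pow(Add(-1, Mul(3, Add(Add(Mul(-2, 3), 4), 5))), -1))) = Add(-18, Mul(6, Add(Add(-6, 4), 5), Pow(Add(-1, Mul(3, Add(Add(-6, 4), 5))), -1))) = Add(-18, Mul(6, Add(-2, 5), Pow(Add(-1, Mul(3, Add(-2, 5))), -1))) = Add(-18, Mul(6, 3, Pow(Add(-1, Mul(3, 3)), -1))) = Add(-18, Mul(6, 3, Pow(Add(-1, 9), -1))) = Add(-18, Mul(6, 3, Pow(8, -1))) = Add(-18, Mul(6, 3, Rational(1, 8))) = Add(-18, Rational(9, 4)) = Rational(-63, 4)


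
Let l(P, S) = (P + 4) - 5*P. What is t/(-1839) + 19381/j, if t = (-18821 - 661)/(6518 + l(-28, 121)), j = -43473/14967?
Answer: -196605438715412/29464854611 ≈ -6672.5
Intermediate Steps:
l(P, S) = 4 - 4*P (l(P, S) = (4 + P) - 5*P = 4 - 4*P)
j = -14491/4989 (j = -43473*1/14967 = -14491/4989 ≈ -2.9046)
t = -9741/3317 (t = (-18821 - 661)/(6518 + (4 - 4*(-28))) = -19482/(6518 + (4 + 112)) = -19482/(6518 + 116) = -19482/6634 = -19482*1/6634 = -9741/3317 ≈ -2.9367)
t/(-1839) + 19381/j = -9741/3317/(-1839) + 19381/(-14491/4989) = -9741/3317*(-1/1839) + 19381*(-4989/14491) = 3247/2033321 - 96691809/14491 = -196605438715412/29464854611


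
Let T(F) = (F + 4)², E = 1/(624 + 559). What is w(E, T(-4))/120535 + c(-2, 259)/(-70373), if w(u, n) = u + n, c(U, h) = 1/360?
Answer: -4690345/144499543251336 ≈ -3.2459e-8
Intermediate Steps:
E = 1/1183 ≈ 0.00084531
c(U, h) = 1/360
T(F) = (4 + F)²
w(u, n) = n + u
w(E, T(-4))/120535 + c(-2, 259)/(-70373) = ((4 - 4)² + 1/1183)/120535 + (1/360)/(-70373) = (0² + 1/1183)*(1/120535) + (1/360)*(-1/70373) = (0 + 1/1183)*(1/120535) - 1/25334280 = (1/1183)*(1/120535) - 1/25334280 = 1/142592905 - 1/25334280 = -4690345/144499543251336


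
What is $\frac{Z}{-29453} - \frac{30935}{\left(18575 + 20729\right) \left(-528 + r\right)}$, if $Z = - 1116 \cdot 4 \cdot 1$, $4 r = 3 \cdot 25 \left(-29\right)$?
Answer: $\frac{188952941323}{1240679998086} \approx 0.1523$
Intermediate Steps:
$r = - \frac{2175}{4}$ ($r = \frac{3 \cdot 25 \left(-29\right)}{4} = \frac{75 \left(-29\right)}{4} = \frac{1}{4} \left(-2175\right) = - \frac{2175}{4} \approx -543.75$)
$Z = -4464$ ($Z = \left(-1116\right) 4 = -4464$)
$\frac{Z}{-29453} - \frac{30935}{\left(18575 + 20729\right) \left(-528 + r\right)} = - \frac{4464}{-29453} - \frac{30935}{\left(18575 + 20729\right) \left(-528 - \frac{2175}{4}\right)} = \left(-4464\right) \left(- \frac{1}{29453}\right) - \frac{30935}{39304 \left(- \frac{4287}{4}\right)} = \frac{4464}{29453} - \frac{30935}{-42124062} = \frac{4464}{29453} - - \frac{30935}{42124062} = \frac{4464}{29453} + \frac{30935}{42124062} = \frac{188952941323}{1240679998086}$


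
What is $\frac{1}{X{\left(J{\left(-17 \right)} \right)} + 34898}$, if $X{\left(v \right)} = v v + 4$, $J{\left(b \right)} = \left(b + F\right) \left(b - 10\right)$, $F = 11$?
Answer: $\frac{1}{61146} \approx 1.6354 \cdot 10^{-5}$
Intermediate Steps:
$J{\left(b \right)} = \left(-10 + b\right) \left(11 + b\right)$ ($J{\left(b \right)} = \left(b + 11\right) \left(b - 10\right) = \left(11 + b\right) \left(-10 + b\right) = \left(-10 + b\right) \left(11 + b\right)$)
$X{\left(v \right)} = 4 + v^{2}$ ($X{\left(v \right)} = v^{2} + 4 = 4 + v^{2}$)
$\frac{1}{X{\left(J{\left(-17 \right)} \right)} + 34898} = \frac{1}{\left(4 + \left(-110 - 17 + \left(-17\right)^{2}\right)^{2}\right) + 34898} = \frac{1}{\left(4 + \left(-110 - 17 + 289\right)^{2}\right) + 34898} = \frac{1}{\left(4 + 162^{2}\right) + 34898} = \frac{1}{\left(4 + 26244\right) + 34898} = \frac{1}{26248 + 34898} = \frac{1}{61146}$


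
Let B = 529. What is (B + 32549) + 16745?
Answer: 49823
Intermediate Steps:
(B + 32549) + 16745 = (529 + 32549) + 16745 = 33078 + 16745 = 49823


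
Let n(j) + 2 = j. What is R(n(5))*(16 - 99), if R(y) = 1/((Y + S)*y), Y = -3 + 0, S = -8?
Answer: 83/33 ≈ 2.5152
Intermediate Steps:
n(j) = -2 + j
Y = -3
R(y) = -1/(11*y) (R(y) = 1/((-3 - 8)*y) = 1/((-11)*y) = -1/(11*y))
R(n(5))*(16 - 99) = (-1/(11*(-2 + 5)))*(16 - 99) = -1/11/3*(-83) = -1/11*⅓*(-83) = -1/33*(-83) = 83/33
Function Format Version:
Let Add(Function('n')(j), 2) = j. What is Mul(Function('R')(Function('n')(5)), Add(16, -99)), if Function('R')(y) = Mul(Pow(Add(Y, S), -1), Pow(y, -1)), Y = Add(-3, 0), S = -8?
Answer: Rational(83, 33) ≈ 2.5152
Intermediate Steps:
Function('n')(j) = Add(-2, j)
Y = -3
Function('R')(y) = Mul(Rational(-1, 11), Pow(y, -1)) (Function('R')(y) = Mul(Pow(Add(-3, -8), -1), Pow(y, -1)) = Mul(Pow(-11, -1), Pow(y, -1)) = Mul(Rational(-1, 11), Pow(y, -1)))
Mul(Function('R')(Function('n')(5)), Add(16, -99)) = Mul(Mul(Rational(-1, 11), Pow(Add(-2, 5), -1)), Add(16, -99)) = Mul(Mul(Rational(-1, 11), Pow(3, -1)), -83) = Mul(Mul(Rational(-1, 11), Rational(1, 3)), -83) = Mul(Rational(-1, 33), -83) = Rational(83, 33)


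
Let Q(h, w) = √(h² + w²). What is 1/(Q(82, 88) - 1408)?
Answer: -352/491999 - √3617/983998 ≈ -0.00077657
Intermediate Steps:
1/(Q(82, 88) - 1408) = 1/(√(82² + 88²) - 1408) = 1/(√(6724 + 7744) - 1408) = 1/(√14468 - 1408) = 1/(2*√3617 - 1408) = 1/(-1408 + 2*√3617)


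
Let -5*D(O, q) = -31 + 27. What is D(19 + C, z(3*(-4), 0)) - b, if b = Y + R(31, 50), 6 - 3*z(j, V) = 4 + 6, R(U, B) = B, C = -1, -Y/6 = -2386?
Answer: -71826/5 ≈ -14365.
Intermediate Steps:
Y = 14316 (Y = -6*(-2386) = 14316)
z(j, V) = -4/3 (z(j, V) = 2 - (4 + 6)/3 = 2 - ⅓*10 = 2 - 10/3 = -4/3)
D(O, q) = ⅘ (D(O, q) = -(-31 + 27)/5 = -⅕*(-4) = ⅘)
b = 14366 (b = 14316 + 50 = 14366)
D(19 + C, z(3*(-4), 0)) - b = ⅘ - 1*14366 = ⅘ - 14366 = -71826/5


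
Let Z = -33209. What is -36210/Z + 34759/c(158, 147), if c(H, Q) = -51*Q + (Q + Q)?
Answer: -893491001/239204427 ≈ -3.7353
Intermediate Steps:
c(H, Q) = -49*Q (c(H, Q) = -51*Q + 2*Q = -49*Q)
-36210/Z + 34759/c(158, 147) = -36210/(-33209) + 34759/((-49*147)) = -36210*(-1/33209) + 34759/(-7203) = 36210/33209 + 34759*(-1/7203) = 36210/33209 - 34759/7203 = -893491001/239204427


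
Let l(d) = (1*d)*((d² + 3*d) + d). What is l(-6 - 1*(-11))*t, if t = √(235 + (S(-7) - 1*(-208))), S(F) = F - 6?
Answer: 225*√430 ≈ 4665.7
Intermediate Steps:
S(F) = -6 + F
t = √430 (t = √(235 + ((-6 - 7) - 1*(-208))) = √(235 + (-13 + 208)) = √(235 + 195) = √430 ≈ 20.736)
l(d) = d*(d² + 4*d)
l(-6 - 1*(-11))*t = ((-6 - 1*(-11))²*(4 + (-6 - 1*(-11))))*√430 = ((-6 + 11)²*(4 + (-6 + 11)))*√430 = (5²*(4 + 5))*√430 = (25*9)*√430 = 225*√430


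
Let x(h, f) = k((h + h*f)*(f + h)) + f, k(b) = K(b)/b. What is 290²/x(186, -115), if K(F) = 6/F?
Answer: -31768523740821600/43440906423239 ≈ -731.30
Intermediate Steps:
k(b) = 6/b² (k(b) = (6/b)/b = 6/b²)
x(h, f) = f + 6/((f + h)²*(h + f*h)²) (x(h, f) = 6/((h + h*f)*(f + h))² + f = 6/((h + f*h)*(f + h))² + f = 6/((f + h)*(h + f*h))² + f = 6*(1/((f + h)²*(h + f*h)²)) + f = 6/((f + h)²*(h + f*h)²) + f = f + 6/((f + h)²*(h + f*h)²))
290²/x(186, -115) = 290²/(-115 + 6/(186²*(-115 + 186 + (-115)² - 115*186)²)) = 84100/(-115 + 6*(1/34596)/(-115 + 186 + 13225 - 21390)²) = 84100/(-115 + 6*(1/34596)/(-8094)²) = 84100/(-115 + 6*(1/34596)*(1/65512836)) = 84100/(-115 + 1/377747012376) = 84100/(-43440906423239/377747012376) = 84100*(-377747012376/43440906423239) = -31768523740821600/43440906423239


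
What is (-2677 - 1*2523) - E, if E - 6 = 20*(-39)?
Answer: -4426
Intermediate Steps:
E = -774 (E = 6 + 20*(-39) = 6 - 780 = -774)
(-2677 - 1*2523) - E = (-2677 - 1*2523) - 1*(-774) = (-2677 - 2523) + 774 = -5200 + 774 = -4426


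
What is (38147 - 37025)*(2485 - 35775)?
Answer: -37351380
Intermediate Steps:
(38147 - 37025)*(2485 - 35775) = 1122*(-33290) = -37351380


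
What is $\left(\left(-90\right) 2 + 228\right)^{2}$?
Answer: $2304$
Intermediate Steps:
$\left(\left(-90\right) 2 + 228\right)^{2} = \left(-180 + 228\right)^{2} = 48^{2} = 2304$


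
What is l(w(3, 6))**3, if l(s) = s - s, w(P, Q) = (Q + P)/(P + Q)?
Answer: 0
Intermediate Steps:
w(P, Q) = 1 (w(P, Q) = (P + Q)/(P + Q) = 1)
l(s) = 0
l(w(3, 6))**3 = 0**3 = 0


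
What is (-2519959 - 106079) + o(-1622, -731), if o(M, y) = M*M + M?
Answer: 3224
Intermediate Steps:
o(M, y) = M + M**2 (o(M, y) = M**2 + M = M + M**2)
(-2519959 - 106079) + o(-1622, -731) = (-2519959 - 106079) - 1622*(1 - 1622) = -2626038 - 1622*(-1621) = -2626038 + 2629262 = 3224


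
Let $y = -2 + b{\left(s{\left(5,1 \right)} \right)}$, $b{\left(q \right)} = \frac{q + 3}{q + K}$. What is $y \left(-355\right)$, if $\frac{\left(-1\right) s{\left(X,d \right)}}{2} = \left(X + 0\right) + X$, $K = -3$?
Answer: $\frac{10295}{23} \approx 447.61$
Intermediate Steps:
$s{\left(X,d \right)} = - 4 X$ ($s{\left(X,d \right)} = - 2 \left(\left(X + 0\right) + X\right) = - 2 \left(X + X\right) = - 2 \cdot 2 X = - 4 X$)
$b{\left(q \right)} = \frac{3 + q}{-3 + q}$ ($b{\left(q \right)} = \frac{q + 3}{q - 3} = \frac{3 + q}{-3 + q}$)
$y = - \frac{29}{23}$ ($y = -2 + \frac{3 - 20}{-3 - 20} = -2 + \frac{1}{-23} \left(-17\right) = -2 - - \frac{17}{23} = -2 + \frac{17}{23} = - \frac{29}{23} \approx -1.2609$)
$y \left(-355\right) = \left(- \frac{29}{23}\right) \left(-355\right) = \frac{10295}{23}$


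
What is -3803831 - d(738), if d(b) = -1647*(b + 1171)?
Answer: -659708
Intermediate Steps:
d(b) = -1928637 - 1647*b (d(b) = -1647*(1171 + b) = -1928637 - 1647*b)
-3803831 - d(738) = -3803831 - (-1928637 - 1647*738) = -3803831 - (-1928637 - 1215486) = -3803831 - 1*(-3144123) = -3803831 + 3144123 = -659708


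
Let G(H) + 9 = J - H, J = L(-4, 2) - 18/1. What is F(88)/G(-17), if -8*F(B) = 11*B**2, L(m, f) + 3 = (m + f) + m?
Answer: 10648/19 ≈ 560.42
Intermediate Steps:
L(m, f) = -3 + f + 2*m (L(m, f) = -3 + ((m + f) + m) = -3 + ((f + m) + m) = -3 + (f + 2*m) = -3 + f + 2*m)
F(B) = -11*B**2/8
J = -27 (J = (-3 + 2 + 2*(-4)) - 18/1 = (-3 + 2 - 8) - 18 = -9 - 3*6 = -9 - 18 = -27)
G(H) = -36 - H (G(H) = -9 + (-27 - H) = -36 - H)
F(88)/G(-17) = (-11/8*88**2)/(-36 - 1*(-17)) = (-11/8*7744)/(-36 + 17) = -10648/(-19) = -10648*(-1/19) = 10648/19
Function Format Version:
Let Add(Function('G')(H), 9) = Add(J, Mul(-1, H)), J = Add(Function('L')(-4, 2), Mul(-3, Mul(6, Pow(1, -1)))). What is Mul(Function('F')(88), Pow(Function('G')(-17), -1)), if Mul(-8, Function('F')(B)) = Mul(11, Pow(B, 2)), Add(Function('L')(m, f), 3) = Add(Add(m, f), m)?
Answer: Rational(10648, 19) ≈ 560.42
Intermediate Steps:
Function('L')(m, f) = Add(-3, f, Mul(2, m)) (Function('L')(m, f) = Add(-3, Add(Add(m, f), m)) = Add(-3, Add(Add(f, m), m)) = Add(-3, Add(f, Mul(2, m))) = Add(-3, f, Mul(2, m)))
Function('F')(B) = Mul(Rational(-11, 8), Pow(B, 2)) (Function('F')(B) = Mul(Rational(-1, 8), Mul(11, Pow(B, 2))) = Mul(Rational(-11, 8), Pow(B, 2)))
J = -27 (J = Add(Add(-3, 2, Mul(2, -4)), Mul(-3, Mul(6, Pow(1, -1)))) = Add(Add(-3, 2, -8), Mul(-3, Mul(6, 1))) = Add(-9, Mul(-3, 6)) = Add(-9, -18) = -27)
Function('G')(H) = Add(-36, Mul(-1, H)) (Function('G')(H) = Add(-9, Add(-27, Mul(-1, H))) = Add(-36, Mul(-1, H)))
Mul(Function('F')(88), Pow(Function('G')(-17), -1)) = Mul(Mul(Rational(-11, 8), Pow(88, 2)), Pow(Add(-36, Mul(-1, -17)), -1)) = Mul(Mul(Rational(-11, 8), 7744), Pow(Add(-36, 17), -1)) = Mul(-10648, Pow(-19, -1)) = Mul(-10648, Rational(-1, 19)) = Rational(10648, 19)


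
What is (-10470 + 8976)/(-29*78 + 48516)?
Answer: -249/7709 ≈ -0.032300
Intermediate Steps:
(-10470 + 8976)/(-29*78 + 48516) = -1494/(-2262 + 48516) = -1494/46254 = -1494*1/46254 = -249/7709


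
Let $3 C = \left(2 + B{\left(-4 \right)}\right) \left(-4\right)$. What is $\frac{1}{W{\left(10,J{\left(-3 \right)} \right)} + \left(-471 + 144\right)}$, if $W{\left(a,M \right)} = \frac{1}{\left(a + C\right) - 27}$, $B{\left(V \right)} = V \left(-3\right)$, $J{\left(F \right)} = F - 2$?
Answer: $- \frac{107}{34992} \approx -0.0030578$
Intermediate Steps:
$J{\left(F \right)} = -2 + F$ ($J{\left(F \right)} = F - 2 = -2 + F$)
$B{\left(V \right)} = - 3 V$
$C = - \frac{56}{3}$ ($C = \frac{\left(2 - -12\right) \left(-4\right)}{3} = \frac{\left(2 + 12\right) \left(-4\right)}{3} = \frac{14 \left(-4\right)}{3} = \frac{1}{3} \left(-56\right) = - \frac{56}{3} \approx -18.667$)
$W{\left(a,M \right)} = \frac{1}{- \frac{137}{3} + a}$ ($W{\left(a,M \right)} = \frac{1}{\left(a - \frac{56}{3}\right) - 27} = \frac{1}{\left(- \frac{56}{3} + a\right) - 27} = \frac{1}{- \frac{137}{3} + a}$)
$\frac{1}{W{\left(10,J{\left(-3 \right)} \right)} + \left(-471 + 144\right)} = \frac{1}{\frac{3}{-137 + 3 \cdot 10} + \left(-471 + 144\right)} = \frac{1}{\frac{3}{-137 + 30} - 327} = \frac{1}{\frac{3}{-107} - 327} = \frac{1}{3 \left(- \frac{1}{107}\right) - 327} = \frac{1}{- \frac{3}{107} - 327} = \frac{1}{- \frac{34992}{107}} = - \frac{107}{34992}$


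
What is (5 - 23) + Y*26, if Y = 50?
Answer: 1282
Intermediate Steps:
(5 - 23) + Y*26 = (5 - 23) + 50*26 = -18 + 1300 = 1282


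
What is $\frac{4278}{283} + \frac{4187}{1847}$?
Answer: $\frac{9086387}{522701} \approx 17.384$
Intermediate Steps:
$\frac{4278}{283} + \frac{4187}{1847} = \frac{9086387}{522701}$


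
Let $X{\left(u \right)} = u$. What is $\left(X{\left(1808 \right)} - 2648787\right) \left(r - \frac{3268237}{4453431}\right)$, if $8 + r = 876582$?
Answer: $- \frac{194965413620092051}{84027} \approx -2.3203 \cdot 10^{12}$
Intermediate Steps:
$r = 876574$ ($r = -8 + 876582 = 876574$)
$\left(X{\left(1808 \right)} - 2648787\right) \left(r - \frac{3268237}{4453431}\right) = \left(1808 - 2648787\right) \left(876574 - \frac{3268237}{4453431}\right) = - 2646979 \left(876574 - \frac{3268237}{4453431}\right) = \left(-2646979\right) \frac{3903758557157}{4453431} = - \frac{194965413620092051}{84027}$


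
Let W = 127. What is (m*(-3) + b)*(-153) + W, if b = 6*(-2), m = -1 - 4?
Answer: -332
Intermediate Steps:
m = -5
b = -12
(m*(-3) + b)*(-153) + W = (-5*(-3) - 12)*(-153) + 127 = (15 - 12)*(-153) + 127 = 3*(-153) + 127 = -459 + 127 = -332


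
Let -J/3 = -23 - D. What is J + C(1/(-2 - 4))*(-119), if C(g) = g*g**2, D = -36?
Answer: -8305/216 ≈ -38.449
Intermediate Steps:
C(g) = g**3
J = -39 (J = -3*(-23 - 1*(-36)) = -3*(-23 + 36) = -3*13 = -39)
J + C(1/(-2 - 4))*(-119) = -39 + (1/(-2 - 4))**3*(-119) = -39 + (1/(-6))**3*(-119) = -39 + (-1/6)**3*(-119) = -39 - 1/216*(-119) = -39 + 119/216 = -8305/216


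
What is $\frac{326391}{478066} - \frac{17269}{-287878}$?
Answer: $\frac{25554127513}{34406170987} \approx 0.74272$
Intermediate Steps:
$\frac{326391}{478066} - \frac{17269}{-287878} = 326391 \cdot \frac{1}{478066} - - \frac{17269}{287878} = \frac{326391}{478066} + \frac{17269}{287878} = \frac{25554127513}{34406170987}$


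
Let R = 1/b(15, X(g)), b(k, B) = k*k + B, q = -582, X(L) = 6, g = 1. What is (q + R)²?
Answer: 18074382481/53361 ≈ 3.3872e+5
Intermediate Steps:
b(k, B) = B + k² (b(k, B) = k² + B = B + k²)
R = 1/231 (R = 1/(6 + 15²) = 1/(6 + 225) = 1/231 ≈ 0.0043290)
(q + R)² = (-582 + 1/231)² = (-134441/231)² = 18074382481/53361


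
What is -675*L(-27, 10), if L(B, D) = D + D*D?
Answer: -74250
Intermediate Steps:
L(B, D) = D + D**2
-675*L(-27, 10) = -6750*(1 + 10) = -6750*11 = -675*110 = -74250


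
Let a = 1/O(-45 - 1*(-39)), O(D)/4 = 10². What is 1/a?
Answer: 400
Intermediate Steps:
O(D) = 400 (O(D) = 4*10² = 4*100 = 400)
a = 1/400 ≈ 0.0025000
1/a = 1/(1/400) = 400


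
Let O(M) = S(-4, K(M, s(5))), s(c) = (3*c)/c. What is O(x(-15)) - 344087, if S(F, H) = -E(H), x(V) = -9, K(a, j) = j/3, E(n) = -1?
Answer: -344086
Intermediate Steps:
s(c) = 3
K(a, j) = j/3 (K(a, j) = j*(⅓) = j/3)
S(F, H) = 1 (S(F, H) = -1*(-1) = 1)
O(M) = 1
O(x(-15)) - 344087 = 1 - 344087 = -344086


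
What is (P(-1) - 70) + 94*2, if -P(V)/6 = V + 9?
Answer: 70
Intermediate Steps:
P(V) = -54 - 6*V (P(V) = -6*(V + 9) = -6*(9 + V) = -54 - 6*V)
(P(-1) - 70) + 94*2 = ((-54 - 6*(-1)) - 70) + 94*2 = ((-54 + 6) - 70) + 188 = (-48 - 70) + 188 = -118 + 188 = 70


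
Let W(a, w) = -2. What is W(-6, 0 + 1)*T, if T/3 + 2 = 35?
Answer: -198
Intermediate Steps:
T = 99 (T = -6 + 3*35 = -6 + 105 = 99)
W(-6, 0 + 1)*T = -2*99 = -198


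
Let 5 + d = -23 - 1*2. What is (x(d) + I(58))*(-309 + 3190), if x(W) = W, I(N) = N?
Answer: 80668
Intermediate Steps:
d = -30 (d = -5 + (-23 - 1*2) = -5 + (-23 - 2) = -5 - 25 = -30)
(x(d) + I(58))*(-309 + 3190) = (-30 + 58)*(-309 + 3190) = 28*2881 = 80668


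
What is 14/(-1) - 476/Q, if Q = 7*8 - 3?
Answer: -1218/53 ≈ -22.981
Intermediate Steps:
Q = 53 (Q = 56 - 3 = 53)
14/(-1) - 476/Q = 14/(-1) - 476/53 = 14*(-1) - 476*1/53 = -14 - 476/53 = -1218/53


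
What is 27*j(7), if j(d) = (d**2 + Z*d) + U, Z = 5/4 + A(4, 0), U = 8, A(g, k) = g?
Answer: 10125/4 ≈ 2531.3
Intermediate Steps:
Z = 21/4 (Z = 5/4 + 4 = 21/4 ≈ 5.2500)
j(d) = 8 + d**2 + 21*d/4 (j(d) = (d**2 + 21*d/4) + 8 = 8 + d**2 + 21*d/4)
27*j(7) = 27*(8 + 7**2 + (21/4)*7) = 27*(8 + 49 + 147/4) = 27*(375/4) = 10125/4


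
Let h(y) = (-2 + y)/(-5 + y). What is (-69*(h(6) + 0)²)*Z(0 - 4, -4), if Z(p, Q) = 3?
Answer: -3312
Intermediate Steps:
h(y) = (-2 + y)/(-5 + y)
(-69*(h(6) + 0)²)*Z(0 - 4, -4) = -69*((-2 + 6)/(-5 + 6) + 0)²*3 = -69*(4/1 + 0)²*3 = -69*(1*4 + 0)²*3 = -69*(4 + 0)²*3 = -69*4²*3 = -69*16*3 = -1104*3 = -3312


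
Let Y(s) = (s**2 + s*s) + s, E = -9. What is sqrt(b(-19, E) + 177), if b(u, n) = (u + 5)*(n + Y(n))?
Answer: I*sqrt(1839) ≈ 42.884*I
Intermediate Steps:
Y(s) = s + 2*s**2 (Y(s) = (s**2 + s**2) + s = 2*s**2 + s = s + 2*s**2)
b(u, n) = (5 + u)*(n + n*(1 + 2*n)) (b(u, n) = (u + 5)*(n + n*(1 + 2*n)) = (5 + u)*(n + n*(1 + 2*n)))
sqrt(b(-19, E) + 177) = sqrt(2*(-9)*(5 - 19 + 5*(-9) - 9*(-19)) + 177) = sqrt(2*(-9)*(5 - 19 - 45 + 171) + 177) = sqrt(2*(-9)*112 + 177) = sqrt(-2016 + 177) = sqrt(-1839) = I*sqrt(1839)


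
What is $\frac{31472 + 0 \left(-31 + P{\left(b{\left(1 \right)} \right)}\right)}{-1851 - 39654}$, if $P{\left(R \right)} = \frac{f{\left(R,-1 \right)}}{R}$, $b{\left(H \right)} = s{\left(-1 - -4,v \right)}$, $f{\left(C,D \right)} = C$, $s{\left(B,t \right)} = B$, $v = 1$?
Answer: $- \frac{31472}{41505} \approx -0.75827$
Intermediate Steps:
$b{\left(H \right)} = 3$ ($b{\left(H \right)} = -1 - -4 = -1 + 4 = 3$)
$P{\left(R \right)} = 1$ ($P{\left(R \right)} = \frac{R}{R} = 1$)
$\frac{31472 + 0 \left(-31 + P{\left(b{\left(1 \right)} \right)}\right)}{-1851 - 39654} = \frac{31472 + 0 \left(-31 + 1\right)}{-1851 - 39654} = \frac{31472 + 0 \left(-30\right)}{-41505} = \left(31472 + 0\right) \left(- \frac{1}{41505}\right) = 31472 \left(- \frac{1}{41505}\right) = - \frac{31472}{41505}$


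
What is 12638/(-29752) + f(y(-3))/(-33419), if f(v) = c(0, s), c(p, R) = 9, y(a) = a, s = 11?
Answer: -211308545/497141044 ≈ -0.42505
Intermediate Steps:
f(v) = 9
12638/(-29752) + f(y(-3))/(-33419) = 12638/(-29752) + 9/(-33419) = 12638*(-1/29752) + 9*(-1/33419) = -6319/14876 - 9/33419 = -211308545/497141044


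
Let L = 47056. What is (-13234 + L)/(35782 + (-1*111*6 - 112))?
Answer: 5637/5834 ≈ 0.96623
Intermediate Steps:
(-13234 + L)/(35782 + (-1*111*6 - 112)) = (-13234 + 47056)/(35782 + (-1*111*6 - 112)) = 33822/(35782 + (-111*6 - 112)) = 33822/(35782 + (-666 - 112)) = 33822/(35782 - 778) = 33822/35004 = 33822*(1/35004) = 5637/5834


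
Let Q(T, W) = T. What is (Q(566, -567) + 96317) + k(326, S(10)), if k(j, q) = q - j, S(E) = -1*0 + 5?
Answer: 96562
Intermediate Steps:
S(E) = 5 (S(E) = 0 + 5 = 5)
(Q(566, -567) + 96317) + k(326, S(10)) = (566 + 96317) + (5 - 1*326) = 96883 + (5 - 326) = 96883 - 321 = 96562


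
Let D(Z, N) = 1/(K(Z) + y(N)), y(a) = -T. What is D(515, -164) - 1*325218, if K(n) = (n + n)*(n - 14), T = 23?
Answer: -167814764525/516007 ≈ -3.2522e+5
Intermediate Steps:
y(a) = -23 (y(a) = -1*23 = -23)
K(n) = 2*n*(-14 + n) (K(n) = (2*n)*(-14 + n) = 2*n*(-14 + n))
D(Z, N) = 1/(-23 + 2*Z*(-14 + Z)) (D(Z, N) = 1/(2*Z*(-14 + Z) - 23) = 1/(-23 + 2*Z*(-14 + Z)))
D(515, -164) - 1*325218 = 1/(-23 + 2*515*(-14 + 515)) - 1*325218 = 1/(-23 + 2*515*501) - 325218 = 1/(-23 + 516030) - 325218 = 1/516007 - 325218 = -167814764525/516007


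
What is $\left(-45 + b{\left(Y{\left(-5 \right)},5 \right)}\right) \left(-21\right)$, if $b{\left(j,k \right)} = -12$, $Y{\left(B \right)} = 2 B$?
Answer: $1197$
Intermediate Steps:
$\left(-45 + b{\left(Y{\left(-5 \right)},5 \right)}\right) \left(-21\right) = \left(-45 - 12\right) \left(-21\right) = \left(-57\right) \left(-21\right) = 1197$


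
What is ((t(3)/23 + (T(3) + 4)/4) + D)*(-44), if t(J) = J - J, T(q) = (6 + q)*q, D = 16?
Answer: -1045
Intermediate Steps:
T(q) = q*(6 + q)
t(J) = 0
((t(3)/23 + (T(3) + 4)/4) + D)*(-44) = ((0/23 + (3*(6 + 3) + 4)/4) + 16)*(-44) = ((0*(1/23) + (3*9 + 4)*(1/4)) + 16)*(-44) = ((0 + (27 + 4)*(1/4)) + 16)*(-44) = ((0 + 31*(1/4)) + 16)*(-44) = ((0 + 31/4) + 16)*(-44) = (31/4 + 16)*(-44) = (95/4)*(-44) = -1045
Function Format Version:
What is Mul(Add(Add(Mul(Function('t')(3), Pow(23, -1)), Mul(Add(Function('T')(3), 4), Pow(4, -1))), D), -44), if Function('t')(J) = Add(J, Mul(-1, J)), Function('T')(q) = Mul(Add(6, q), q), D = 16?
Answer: -1045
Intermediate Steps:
Function('T')(q) = Mul(q, Add(6, q))
Function('t')(J) = 0
Mul(Add(Add(Mul(Function('t')(3), Pow(23, -1)), Mul(Add(Function('T')(3), 4), Pow(4, -1))), D), -44) = Mul(Add(Add(Mul(0, Pow(23, -1)), Mul(Add(Mul(3, Add(6, 3)), 4), Pow(4, -1))), 16), -44) = Mul(Add(Add(Mul(0, Rational(1, 23)), Mul(Add(Mul(3, 9), 4), Rational(1, 4))), 16), -44) = Mul(Add(Add(0, Mul(Add(27, 4), Rational(1, 4))), 16), -44) = Mul(Add(Add(0, Mul(31, Rational(1, 4))), 16), -44) = Mul(Add(Add(0, Rational(31, 4)), 16), -44) = Mul(Add(Rational(31, 4), 16), -44) = Mul(Rational(95, 4), -44) = -1045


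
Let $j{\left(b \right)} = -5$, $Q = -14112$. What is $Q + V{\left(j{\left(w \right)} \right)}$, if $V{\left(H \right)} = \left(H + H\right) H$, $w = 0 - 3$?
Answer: $-14062$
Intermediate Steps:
$w = -3$ ($w = 0 - 3 = -3$)
$V{\left(H \right)} = 2 H^{2}$ ($V{\left(H \right)} = 2 H H = 2 H^{2}$)
$Q + V{\left(j{\left(w \right)} \right)} = -14112 + 2 \left(-5\right)^{2} = -14112 + 2 \cdot 25 = -14112 + 50 = -14062$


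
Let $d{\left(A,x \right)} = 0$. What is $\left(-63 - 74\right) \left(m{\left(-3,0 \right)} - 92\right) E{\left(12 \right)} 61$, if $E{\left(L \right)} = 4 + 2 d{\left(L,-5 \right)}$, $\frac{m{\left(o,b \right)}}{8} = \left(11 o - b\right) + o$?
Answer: $12702640$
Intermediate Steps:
$m{\left(o,b \right)} = - 8 b + 96 o$ ($m{\left(o,b \right)} = 8 \left(\left(11 o - b\right) + o\right) = 8 \left(\left(- b + 11 o\right) + o\right) = 8 \left(- b + 12 o\right) = - 8 b + 96 o$)
$E{\left(L \right)} = 4$ ($E{\left(L \right)} = 4 + 2 \cdot 0 = 4 + 0 = 4$)
$\left(-63 - 74\right) \left(m{\left(-3,0 \right)} - 92\right) E{\left(12 \right)} 61 = \left(-63 - 74\right) \left(\left(\left(-8\right) 0 + 96 \left(-3\right)\right) - 92\right) 4 \cdot 61 = - 137 \left(\left(0 - 288\right) - 92\right) 4 \cdot 61 = - 137 \left(-288 - 92\right) 4 \cdot 61 = \left(-137\right) \left(-380\right) 4 \cdot 61 = 52060 \cdot 4 \cdot 61 = 208240 \cdot 61 = 12702640$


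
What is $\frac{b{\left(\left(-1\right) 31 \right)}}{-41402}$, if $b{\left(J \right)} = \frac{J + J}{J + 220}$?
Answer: $\frac{31}{3912489} \approx 7.9233 \cdot 10^{-6}$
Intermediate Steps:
$b{\left(J \right)} = \frac{2 J}{220 + J}$
$\frac{b{\left(\left(-1\right) 31 \right)}}{-41402} = \frac{2 \left(\left(-1\right) 31\right) \frac{1}{220 - 31}}{-41402} = 2 \left(-31\right) \frac{1}{220 - 31} \left(- \frac{1}{41402}\right) = 2 \left(-31\right) \frac{1}{189} \left(- \frac{1}{41402}\right) = \left(- \frac{62}{189}\right) \left(- \frac{1}{41402}\right) = \frac{31}{3912489}$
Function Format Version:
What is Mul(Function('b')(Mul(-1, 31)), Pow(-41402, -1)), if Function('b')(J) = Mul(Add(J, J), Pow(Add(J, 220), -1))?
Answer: Rational(31, 3912489) ≈ 7.9233e-6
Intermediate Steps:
Function('b')(J) = Mul(2, J, Pow(Add(220, J), -1)) (Function('b')(J) = Mul(Mul(2, J), Pow(Add(220, J), -1)) = Mul(2, J, Pow(Add(220, J), -1)))
Mul(Function('b')(Mul(-1, 31)), Pow(-41402, -1)) = Mul(Mul(2, Mul(-1, 31), Pow(Add(220, Mul(-1, 31)), -1)), Pow(-41402, -1)) = Mul(Mul(2, -31, Pow(Add(220, -31), -1)), Rational(-1, 41402)) = Mul(Mul(2, -31, Pow(189, -1)), Rational(-1, 41402)) = Mul(Mul(2, -31, Rational(1, 189)), Rational(-1, 41402)) = Mul(Rational(-62, 189), Rational(-1, 41402)) = Rational(31, 3912489)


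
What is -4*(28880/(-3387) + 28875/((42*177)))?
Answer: 3710930/199833 ≈ 18.570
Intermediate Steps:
-4*(28880/(-3387) + 28875/((42*177))) = -4*(28880*(-1/3387) + 28875/7434) = -4*(-28880/3387 + 28875*(1/7434)) = -4*(-28880/3387 + 1375/354) = -4*(-1855465/399666) = 3710930/199833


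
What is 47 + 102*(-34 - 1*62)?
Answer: -9745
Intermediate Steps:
47 + 102*(-34 - 1*62) = 47 + 102*(-34 - 62) = 47 + 102*(-96) = 47 - 9792 = -9745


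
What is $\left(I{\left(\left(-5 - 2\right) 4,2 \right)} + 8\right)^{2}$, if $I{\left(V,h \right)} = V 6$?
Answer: $25600$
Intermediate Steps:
$I{\left(V,h \right)} = 6 V$
$\left(I{\left(\left(-5 - 2\right) 4,2 \right)} + 8\right)^{2} = \left(6 \left(-5 - 2\right) 4 + 8\right)^{2} = \left(6 \left(\left(-7\right) 4\right) + 8\right)^{2} = \left(6 \left(-28\right) + 8\right)^{2} = \left(-168 + 8\right)^{2} = \left(-160\right)^{2} = 25600$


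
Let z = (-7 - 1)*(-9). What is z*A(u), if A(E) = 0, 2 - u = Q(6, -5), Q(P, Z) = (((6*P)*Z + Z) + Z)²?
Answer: 0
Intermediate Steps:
Q(P, Z) = (2*Z + 6*P*Z)² (Q(P, Z) = ((6*P*Z + Z) + Z)² = ((Z + 6*P*Z) + Z)² = (2*Z + 6*P*Z)²)
z = 72 (z = -8*(-9) = 72)
u = -36098 (u = 2 - 4*(-5)²*(1 + 3*6)² = 2 - 4*25*(1 + 18)² = 2 - 4*25*19² = 2 - 4*25*361 = 2 - 1*36100 = 2 - 36100 = -36098)
z*A(u) = 72*0 = 0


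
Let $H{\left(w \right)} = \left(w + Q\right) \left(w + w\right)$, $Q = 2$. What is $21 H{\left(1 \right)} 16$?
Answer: $2016$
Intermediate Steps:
$H{\left(w \right)} = 2 w \left(2 + w\right)$ ($H{\left(w \right)} = \left(w + 2\right) \left(w + w\right) = \left(2 + w\right) 2 w = 2 w \left(2 + w\right)$)
$21 H{\left(1 \right)} 16 = 21 \cdot 2 \cdot 1 \left(2 + 1\right) 16 = 21 \cdot 2 \cdot 1 \cdot 3 \cdot 16 = 21 \cdot 6 \cdot 16 = 126 \cdot 16 = 2016$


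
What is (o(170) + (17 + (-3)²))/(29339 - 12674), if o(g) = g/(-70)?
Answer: 1/707 ≈ 0.0014144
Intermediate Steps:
o(g) = -g/70 (o(g) = g*(-1/70) = -g/70)
(o(170) + (17 + (-3)²))/(29339 - 12674) = (-1/70*170 + (17 + (-3)²))/(29339 - 12674) = (-17/7 + (17 + 9))/16665 = (-17/7 + 26)*(1/16665) = (165/7)*(1/16665) = 1/707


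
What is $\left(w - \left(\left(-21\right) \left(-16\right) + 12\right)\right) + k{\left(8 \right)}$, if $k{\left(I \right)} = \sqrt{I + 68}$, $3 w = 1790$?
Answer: $\frac{746}{3} + 2 \sqrt{19} \approx 257.38$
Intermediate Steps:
$w = \frac{1790}{3}$ ($w = \frac{1}{3} \cdot 1790 = \frac{1790}{3} \approx 596.67$)
$k{\left(I \right)} = \sqrt{68 + I}$
$\left(w - \left(\left(-21\right) \left(-16\right) + 12\right)\right) + k{\left(8 \right)} = \left(\frac{1790}{3} - \left(\left(-21\right) \left(-16\right) + 12\right)\right) + \sqrt{68 + 8} = \left(\frac{1790}{3} - \left(336 + 12\right)\right) + \sqrt{76} = \left(\frac{1790}{3} - 348\right) + 2 \sqrt{19} = \frac{746}{3} + 2 \sqrt{19}$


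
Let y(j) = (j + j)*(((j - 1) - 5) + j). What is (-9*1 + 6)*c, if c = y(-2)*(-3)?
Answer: 360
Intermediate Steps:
y(j) = 2*j*(-6 + 2*j) (y(j) = (2*j)*(((-1 + j) - 5) + j) = (2*j)*((-6 + j) + j) = (2*j)*(-6 + 2*j) = 2*j*(-6 + 2*j))
c = -120 (c = (4*(-2)*(-3 - 2))*(-3) = (4*(-2)*(-5))*(-3) = 40*(-3) = -120)
(-9*1 + 6)*c = (-9*1 + 6)*(-120) = (-9 + 6)*(-120) = -3*(-120) = 360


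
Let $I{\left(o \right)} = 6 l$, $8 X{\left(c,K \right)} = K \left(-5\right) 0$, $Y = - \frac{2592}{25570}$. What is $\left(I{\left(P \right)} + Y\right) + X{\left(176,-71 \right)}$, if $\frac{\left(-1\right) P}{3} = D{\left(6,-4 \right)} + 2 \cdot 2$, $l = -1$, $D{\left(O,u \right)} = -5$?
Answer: $- \frac{78006}{12785} \approx -6.1014$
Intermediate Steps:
$Y = - \frac{1296}{12785}$ ($Y = \left(-2592\right) \frac{1}{25570} = - \frac{1296}{12785} \approx -0.10137$)
$X{\left(c,K \right)} = 0$ ($X{\left(c,K \right)} = \frac{K \left(-5\right) 0}{8} = \frac{- 5 K 0}{8} = \frac{1}{8} \cdot 0 = 0$)
$P = 3$ ($P = - 3 \left(-5 + 2 \cdot 2\right) = - 3 \left(-5 + 4\right) = \left(-3\right) \left(-1\right) = 3$)
$I{\left(o \right)} = -6$ ($I{\left(o \right)} = 6 \left(-1\right) = -6$)
$\left(I{\left(P \right)} + Y\right) + X{\left(176,-71 \right)} = \left(-6 - \frac{1296}{12785}\right) + 0 = - \frac{78006}{12785} + 0 = - \frac{78006}{12785}$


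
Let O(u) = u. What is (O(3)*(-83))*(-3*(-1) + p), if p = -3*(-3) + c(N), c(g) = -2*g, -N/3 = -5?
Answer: 4482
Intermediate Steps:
N = 15 (N = -3*(-5) = 15)
p = -21 (p = -3*(-3) - 2*15 = 9 - 30 = -21)
(O(3)*(-83))*(-3*(-1) + p) = (3*(-83))*(-3*(-1) - 21) = -249*(3 - 21) = -249*(-18) = 4482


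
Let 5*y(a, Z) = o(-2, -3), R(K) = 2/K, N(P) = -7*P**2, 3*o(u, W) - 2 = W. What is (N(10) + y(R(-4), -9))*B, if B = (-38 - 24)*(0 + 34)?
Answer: 22136108/15 ≈ 1.4757e+6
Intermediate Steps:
o(u, W) = 2/3 + W/3
y(a, Z) = -1/15 (y(a, Z) = (2/3 + (1/3)*(-3))/5 = (2/3 - 1)/5 = (1/5)*(-1/3) = -1/15)
B = -2108 (B = -62*34 = -2108)
(N(10) + y(R(-4), -9))*B = (-7*10**2 - 1/15)*(-2108) = (-7*100 - 1/15)*(-2108) = (-700 - 1/15)*(-2108) = -10501/15*(-2108) = 22136108/15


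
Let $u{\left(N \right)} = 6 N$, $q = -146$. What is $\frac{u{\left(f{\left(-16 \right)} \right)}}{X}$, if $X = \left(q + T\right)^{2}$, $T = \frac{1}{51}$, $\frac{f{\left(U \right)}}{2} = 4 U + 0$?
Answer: $- \frac{1997568}{55428025} \approx -0.036039$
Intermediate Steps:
$f{\left(U \right)} = 8 U$ ($f{\left(U \right)} = 2 \left(4 U + 0\right) = 2 \cdot 4 U = 8 U$)
$T = \frac{1}{51} \approx 0.019608$
$X = \frac{55428025}{2601}$ ($X = \left(-146 + \frac{1}{51}\right)^{2} = \left(- \frac{7445}{51}\right)^{2} = \frac{55428025}{2601} \approx 21310.0$)
$\frac{u{\left(f{\left(-16 \right)} \right)}}{X} = \frac{6 \cdot 8 \left(-16\right)}{\frac{55428025}{2601}} = 6 \left(-128\right) \frac{2601}{55428025} = \left(-768\right) \frac{2601}{55428025} = - \frac{1997568}{55428025}$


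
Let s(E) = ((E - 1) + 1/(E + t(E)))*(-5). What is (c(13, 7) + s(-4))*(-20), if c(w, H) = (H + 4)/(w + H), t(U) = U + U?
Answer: -1558/3 ≈ -519.33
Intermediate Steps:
t(U) = 2*U
c(w, H) = (4 + H)/(H + w)
s(E) = 5 - 5*E - 5/(3*E) (s(E) = ((E - 1) + 1/(E + 2*E))*(-5) = ((-1 + E) + 1/(3*E))*(-5) = (-1 + E + 1/(3*E))*(-5) = 5 - 5*E - 5/(3*E))
(c(13, 7) + s(-4))*(-20) = ((4 + 7)/(7 + 13) + (5 - 5*(-4) - 5/3/(-4)))*(-20) = (11/20 + (5 + 20 - 5/3*(-¼)))*(-20) = ((1/20)*11 + (5 + 20 + 5/12))*(-20) = (11/20 + 305/12)*(-20) = (779/30)*(-20) = -1558/3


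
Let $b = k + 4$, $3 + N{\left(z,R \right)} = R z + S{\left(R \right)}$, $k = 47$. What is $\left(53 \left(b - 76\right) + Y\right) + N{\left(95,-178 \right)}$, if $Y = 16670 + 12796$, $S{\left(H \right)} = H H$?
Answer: $42912$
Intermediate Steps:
$S{\left(H \right)} = H^{2}$
$Y = 29466$
$N{\left(z,R \right)} = -3 + R^{2} + R z$ ($N{\left(z,R \right)} = -3 + \left(R z + R^{2}\right) = -3 + \left(R^{2} + R z\right) = -3 + R^{2} + R z$)
$b = 51$ ($b = 47 + 4 = 51$)
$\left(53 \left(b - 76\right) + Y\right) + N{\left(95,-178 \right)} = \left(53 \left(51 - 76\right) + 29466\right) - \left(16913 - 31684\right) = \left(53 \left(-25\right) + 29466\right) - -14771 = \left(-1325 + 29466\right) + 14771 = 28141 + 14771 = 42912$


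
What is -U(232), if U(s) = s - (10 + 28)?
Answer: -194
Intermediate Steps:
U(s) = -38 + s (U(s) = s - 1*38 = s - 38 = -38 + s)
-U(232) = -(-38 + 232) = -1*194 = -194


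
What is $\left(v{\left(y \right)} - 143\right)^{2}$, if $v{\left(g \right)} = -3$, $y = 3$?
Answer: $21316$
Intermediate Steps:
$\left(v{\left(y \right)} - 143\right)^{2} = \left(-3 - 143\right)^{2} = \left(-146\right)^{2} = 21316$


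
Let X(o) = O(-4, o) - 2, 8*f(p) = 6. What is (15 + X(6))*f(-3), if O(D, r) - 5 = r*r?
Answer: 81/2 ≈ 40.500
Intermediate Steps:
O(D, r) = 5 + r**2 (O(D, r) = 5 + r*r = 5 + r**2)
f(p) = 3/4 (f(p) = (1/8)*6 = 3/4)
X(o) = 3 + o**2 (X(o) = (5 + o**2) - 2 = 3 + o**2)
(15 + X(6))*f(-3) = (15 + (3 + 6**2))*(3/4) = (15 + (3 + 36))*(3/4) = (15 + 39)*(3/4) = 54*(3/4) = 81/2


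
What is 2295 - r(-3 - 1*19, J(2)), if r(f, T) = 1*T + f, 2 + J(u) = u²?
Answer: 2315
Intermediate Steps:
J(u) = -2 + u²
r(f, T) = T + f
2295 - r(-3 - 1*19, J(2)) = 2295 - ((-2 + 2²) + (-3 - 1*19)) = 2295 - ((-2 + 4) + (-3 - 19)) = 2295 - (2 - 22) = 2295 - 1*(-20) = 2295 + 20 = 2315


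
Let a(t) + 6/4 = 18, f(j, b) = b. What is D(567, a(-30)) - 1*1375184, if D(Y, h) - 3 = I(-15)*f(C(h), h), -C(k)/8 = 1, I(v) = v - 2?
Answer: -2750923/2 ≈ -1.3755e+6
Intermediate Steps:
I(v) = -2 + v
C(k) = -8 (C(k) = -8*1 = -8)
a(t) = 33/2 (a(t) = -3/2 + 18 = 33/2)
D(Y, h) = 3 - 17*h (D(Y, h) = 3 + (-2 - 15)*h = 3 - 17*h)
D(567, a(-30)) - 1*1375184 = (3 - 17*33/2) - 1*1375184 = (3 - 561/2) - 1375184 = -555/2 - 1375184 = -2750923/2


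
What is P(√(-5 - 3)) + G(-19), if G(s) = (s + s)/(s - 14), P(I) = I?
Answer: 38/33 + 2*I*√2 ≈ 1.1515 + 2.8284*I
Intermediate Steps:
G(s) = 2*s/(-14 + s) (G(s) = (2*s)/(-14 + s) = 2*s/(-14 + s))
P(√(-5 - 3)) + G(-19) = √(-5 - 3) + 2*(-19)/(-14 - 19) = √(-8) + 2*(-19)/(-33) = 2*I*√2 + 2*(-19)*(-1/33) = 2*I*√2 + 38/33 = 38/33 + 2*I*√2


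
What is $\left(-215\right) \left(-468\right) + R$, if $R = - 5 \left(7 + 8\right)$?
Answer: $100545$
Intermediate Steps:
$R = -75$ ($R = \left(-5\right) 15 = -75$)
$\left(-215\right) \left(-468\right) + R = \left(-215\right) \left(-468\right) - 75 = 100620 - 75 = 100545$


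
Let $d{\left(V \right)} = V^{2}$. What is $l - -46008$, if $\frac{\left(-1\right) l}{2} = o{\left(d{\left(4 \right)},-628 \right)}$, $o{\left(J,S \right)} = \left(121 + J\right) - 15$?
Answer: $45764$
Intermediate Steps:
$o{\left(J,S \right)} = 106 + J$
$l = -244$ ($l = - 2 \left(106 + 4^{2}\right) = - 2 \left(106 + 16\right) = \left(-2\right) 122 = -244$)
$l - -46008 = -244 - -46008 = -244 + 46008 = 45764$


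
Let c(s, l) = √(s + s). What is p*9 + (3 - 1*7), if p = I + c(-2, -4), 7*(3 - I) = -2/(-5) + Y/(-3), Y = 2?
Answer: 817/35 + 18*I ≈ 23.343 + 18.0*I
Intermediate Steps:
c(s, l) = √2*√s (c(s, l) = √(2*s) = √2*√s)
I = 319/105 (I = 3 - (-2/(-5) + 2/(-3))/7 = 3 - (-2*(-⅕) + 2*(-⅓))/7 = 3 - (⅖ - ⅔)/7 = 3 - ⅐*(-4/15) = 3 + 4/105 = 319/105 ≈ 3.0381)
p = 319/105 + 2*I (p = 319/105 + √2*√(-2) = 319/105 + √2*(I*√2) = 319/105 + 2*I ≈ 3.0381 + 2.0*I)
p*9 + (3 - 1*7) = (319/105 + 2*I)*9 + (3 - 1*7) = (957/35 + 18*I) + (3 - 7) = (957/35 + 18*I) - 4 = 817/35 + 18*I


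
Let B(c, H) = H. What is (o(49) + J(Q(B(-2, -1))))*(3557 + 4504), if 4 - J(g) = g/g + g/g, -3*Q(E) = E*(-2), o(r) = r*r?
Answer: 19370583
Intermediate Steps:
o(r) = r²
Q(E) = 2*E/3 (Q(E) = -E*(-2)/3 = -(-2)*E/3 = 2*E/3)
J(g) = 2 (J(g) = 4 - (g/g + g/g) = 4 - (1 + 1) = 4 - 1*2 = 4 - 2 = 2)
(o(49) + J(Q(B(-2, -1))))*(3557 + 4504) = (49² + 2)*(3557 + 4504) = (2401 + 2)*8061 = 2403*8061 = 19370583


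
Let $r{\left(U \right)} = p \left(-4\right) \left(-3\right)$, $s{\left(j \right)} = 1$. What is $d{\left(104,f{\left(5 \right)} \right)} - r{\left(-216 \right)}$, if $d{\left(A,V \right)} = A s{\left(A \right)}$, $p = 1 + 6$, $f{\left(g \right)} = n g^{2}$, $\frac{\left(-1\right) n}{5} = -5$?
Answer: $20$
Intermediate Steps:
$n = 25$ ($n = \left(-5\right) \left(-5\right) = 25$)
$f{\left(g \right)} = 25 g^{2}$
$p = 7$
$d{\left(A,V \right)} = A$ ($d{\left(A,V \right)} = A 1 = A$)
$r{\left(U \right)} = 84$ ($r{\left(U \right)} = 7 \left(-4\right) \left(-3\right) = \left(-28\right) \left(-3\right) = 84$)
$d{\left(104,f{\left(5 \right)} \right)} - r{\left(-216 \right)} = 104 - 84 = 20$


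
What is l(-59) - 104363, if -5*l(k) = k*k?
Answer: -525296/5 ≈ -1.0506e+5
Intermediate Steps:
l(k) = -k²/5 (l(k) = -k*k/5 = -k²/5)
l(-59) - 104363 = -⅕*(-59)² - 104363 = -⅕*3481 - 104363 = -3481/5 - 104363 = -525296/5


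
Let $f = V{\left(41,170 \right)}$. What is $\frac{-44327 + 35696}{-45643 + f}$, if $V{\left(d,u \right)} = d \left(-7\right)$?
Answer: $\frac{2877}{15310} \approx 0.18792$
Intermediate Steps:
$V{\left(d,u \right)} = - 7 d$
$f = -287$ ($f = \left(-7\right) 41 = -287$)
$\frac{-44327 + 35696}{-45643 + f} = \frac{-44327 + 35696}{-45643 - 287} = - \frac{8631}{-45930} = \left(-8631\right) \left(- \frac{1}{45930}\right) = \frac{2877}{15310}$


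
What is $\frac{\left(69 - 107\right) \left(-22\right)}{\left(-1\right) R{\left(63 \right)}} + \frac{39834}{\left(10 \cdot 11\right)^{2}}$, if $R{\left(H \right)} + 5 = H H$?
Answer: $\frac{18473297}{5995550} \approx 3.0812$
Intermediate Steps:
$R{\left(H \right)} = -5 + H^{2}$ ($R{\left(H \right)} = -5 + H H = -5 + H^{2}$)
$\frac{\left(69 - 107\right) \left(-22\right)}{\left(-1\right) R{\left(63 \right)}} + \frac{39834}{\left(10 \cdot 11\right)^{2}} = \frac{\left(69 - 107\right) \left(-22\right)}{\left(-1\right) \left(-5 + 63^{2}\right)} + \frac{39834}{\left(10 \cdot 11\right)^{2}} = \frac{\left(-38\right) \left(-22\right)}{\left(-1\right) \left(-5 + 3969\right)} + \frac{39834}{110^{2}} = \frac{836}{\left(-1\right) 3964} + \frac{39834}{12100} = \frac{836}{-3964} + 39834 \cdot \frac{1}{12100} = 836 \left(- \frac{1}{3964}\right) + \frac{19917}{6050} = - \frac{209}{991} + \frac{19917}{6050} = \frac{18473297}{5995550}$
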